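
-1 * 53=-53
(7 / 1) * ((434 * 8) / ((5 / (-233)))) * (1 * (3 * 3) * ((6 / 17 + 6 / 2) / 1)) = -2905032816 / 85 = -34176856.66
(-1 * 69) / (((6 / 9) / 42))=-4347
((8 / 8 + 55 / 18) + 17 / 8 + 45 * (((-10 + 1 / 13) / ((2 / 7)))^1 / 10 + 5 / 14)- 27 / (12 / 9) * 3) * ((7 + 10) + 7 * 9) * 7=-12762410 / 117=-109080.43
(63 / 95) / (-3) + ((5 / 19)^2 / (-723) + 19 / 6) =7687891 / 2610030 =2.95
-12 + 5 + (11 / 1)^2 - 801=-687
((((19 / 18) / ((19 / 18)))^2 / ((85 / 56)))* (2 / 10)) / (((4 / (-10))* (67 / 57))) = -1596 / 5695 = -0.28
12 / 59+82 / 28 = 2587 / 826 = 3.13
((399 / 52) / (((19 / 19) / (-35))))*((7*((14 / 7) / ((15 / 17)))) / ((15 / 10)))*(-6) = 221578 / 13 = 17044.46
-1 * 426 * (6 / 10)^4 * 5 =-34506 / 125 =-276.05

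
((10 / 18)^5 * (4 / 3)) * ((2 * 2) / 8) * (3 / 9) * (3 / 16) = 0.00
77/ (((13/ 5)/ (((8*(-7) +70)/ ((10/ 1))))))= 539/ 13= 41.46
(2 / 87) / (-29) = -2 / 2523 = -0.00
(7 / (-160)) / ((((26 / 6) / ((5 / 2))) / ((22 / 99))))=-7 / 1248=-0.01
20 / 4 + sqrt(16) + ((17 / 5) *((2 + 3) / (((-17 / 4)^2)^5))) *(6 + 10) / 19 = 20278543658203 / 2253169653443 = 9.00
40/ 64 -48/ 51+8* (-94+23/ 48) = -305381/ 408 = -748.48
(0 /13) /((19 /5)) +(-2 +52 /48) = -11 /12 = -0.92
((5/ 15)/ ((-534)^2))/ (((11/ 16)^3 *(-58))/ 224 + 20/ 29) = 3325952/ 1722841762023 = 0.00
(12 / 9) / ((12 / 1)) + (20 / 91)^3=825571 / 6782139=0.12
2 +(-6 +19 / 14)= -37 / 14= -2.64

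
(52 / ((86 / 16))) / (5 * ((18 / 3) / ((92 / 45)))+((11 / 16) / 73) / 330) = 335262720 / 508518989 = 0.66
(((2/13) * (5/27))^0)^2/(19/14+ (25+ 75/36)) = 84/2389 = 0.04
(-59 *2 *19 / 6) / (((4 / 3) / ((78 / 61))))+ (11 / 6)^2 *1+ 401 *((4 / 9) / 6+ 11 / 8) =2978927 / 13176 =226.09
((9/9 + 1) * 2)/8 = 0.50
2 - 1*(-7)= 9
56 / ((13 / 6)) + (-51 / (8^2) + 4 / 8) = 21257 / 832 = 25.55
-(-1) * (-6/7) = -6/7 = -0.86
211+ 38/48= 5083/24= 211.79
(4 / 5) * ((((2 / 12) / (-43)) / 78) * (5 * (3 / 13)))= -1 / 21801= -0.00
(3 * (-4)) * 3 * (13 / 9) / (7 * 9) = -52 / 63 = -0.83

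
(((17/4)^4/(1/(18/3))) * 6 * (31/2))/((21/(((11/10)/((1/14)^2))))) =598093881/320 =1869043.38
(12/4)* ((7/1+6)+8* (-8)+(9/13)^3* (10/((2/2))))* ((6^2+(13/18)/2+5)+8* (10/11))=-672505021/96668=-6956.85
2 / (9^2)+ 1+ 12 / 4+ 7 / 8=3175 / 648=4.90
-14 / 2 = -7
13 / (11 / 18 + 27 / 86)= 5031 / 358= 14.05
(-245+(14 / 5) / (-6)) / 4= -61.37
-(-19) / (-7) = -19 / 7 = -2.71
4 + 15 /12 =21 /4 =5.25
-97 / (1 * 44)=-97 / 44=-2.20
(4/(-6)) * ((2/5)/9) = -4/135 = -0.03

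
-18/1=-18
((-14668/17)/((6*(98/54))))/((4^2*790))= -0.01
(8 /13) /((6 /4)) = 16 /39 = 0.41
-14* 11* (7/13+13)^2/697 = -4770304/117793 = -40.50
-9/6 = -3/2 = -1.50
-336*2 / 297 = -224 / 99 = -2.26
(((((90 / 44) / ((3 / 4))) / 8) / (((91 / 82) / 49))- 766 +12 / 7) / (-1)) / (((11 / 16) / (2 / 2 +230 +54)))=3419920200 / 11011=310591.25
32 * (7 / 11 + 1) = 576 / 11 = 52.36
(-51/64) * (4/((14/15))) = -765/224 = -3.42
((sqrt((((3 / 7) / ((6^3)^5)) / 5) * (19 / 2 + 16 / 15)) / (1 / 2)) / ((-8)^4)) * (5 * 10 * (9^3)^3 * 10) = 1476225 * sqrt(6657) / 917504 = 131.28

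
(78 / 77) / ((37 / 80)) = 6240 / 2849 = 2.19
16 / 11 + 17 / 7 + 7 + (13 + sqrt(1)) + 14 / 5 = 27.68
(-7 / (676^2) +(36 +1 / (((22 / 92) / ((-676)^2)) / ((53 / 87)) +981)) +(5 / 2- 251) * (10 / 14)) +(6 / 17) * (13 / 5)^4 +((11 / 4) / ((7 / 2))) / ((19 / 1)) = -17690980851227579595998539 / 141156235673275228770000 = -125.33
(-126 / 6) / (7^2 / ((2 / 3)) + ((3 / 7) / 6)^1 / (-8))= -2352 / 8231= -0.29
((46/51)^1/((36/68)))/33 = 46/891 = 0.05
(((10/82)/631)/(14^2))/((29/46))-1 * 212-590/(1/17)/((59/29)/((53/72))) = -3841.03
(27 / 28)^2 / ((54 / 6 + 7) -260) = -729 / 191296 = -0.00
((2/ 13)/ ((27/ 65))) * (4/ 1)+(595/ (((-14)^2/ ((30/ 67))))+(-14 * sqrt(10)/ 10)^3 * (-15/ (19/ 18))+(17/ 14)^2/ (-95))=1235.91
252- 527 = -275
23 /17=1.35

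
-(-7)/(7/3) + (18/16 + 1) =41/8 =5.12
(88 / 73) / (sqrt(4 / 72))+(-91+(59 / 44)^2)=-172695 / 1936+264 * sqrt(2) / 73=-84.09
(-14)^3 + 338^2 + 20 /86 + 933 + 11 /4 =112435.98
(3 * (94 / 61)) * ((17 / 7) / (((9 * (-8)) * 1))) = -0.16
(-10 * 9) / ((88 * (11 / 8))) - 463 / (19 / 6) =-146.95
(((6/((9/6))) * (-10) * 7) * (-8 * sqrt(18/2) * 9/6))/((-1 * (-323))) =10080/323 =31.21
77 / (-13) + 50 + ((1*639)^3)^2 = 68077742987260205.08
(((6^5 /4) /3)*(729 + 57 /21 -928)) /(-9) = 98928 /7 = 14132.57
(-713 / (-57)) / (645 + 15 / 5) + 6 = 222329 / 36936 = 6.02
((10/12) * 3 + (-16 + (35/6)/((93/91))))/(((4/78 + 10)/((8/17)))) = -28262/77469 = -0.36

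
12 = 12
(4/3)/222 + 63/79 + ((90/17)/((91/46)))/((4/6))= 4.82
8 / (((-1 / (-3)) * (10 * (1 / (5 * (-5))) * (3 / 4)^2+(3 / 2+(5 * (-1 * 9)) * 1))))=-320 / 583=-0.55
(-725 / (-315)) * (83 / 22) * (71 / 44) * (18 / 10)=170897 / 6776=25.22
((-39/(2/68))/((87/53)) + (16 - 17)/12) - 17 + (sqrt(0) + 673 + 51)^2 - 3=182125147/348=523348.12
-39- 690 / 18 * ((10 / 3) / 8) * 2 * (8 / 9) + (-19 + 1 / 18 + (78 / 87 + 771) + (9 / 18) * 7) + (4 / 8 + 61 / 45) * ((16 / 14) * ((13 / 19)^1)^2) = 20480412637 / 29679615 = 690.05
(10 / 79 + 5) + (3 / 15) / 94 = 190429 / 37130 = 5.13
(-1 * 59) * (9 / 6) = -177 / 2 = -88.50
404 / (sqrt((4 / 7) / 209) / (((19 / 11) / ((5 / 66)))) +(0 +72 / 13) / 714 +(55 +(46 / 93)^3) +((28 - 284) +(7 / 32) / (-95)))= -242703399249615326285620193316480 / 120674974490012126604088067007761 - 72444256518297845196288000*sqrt(1463) / 120674974490012126604088067007761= -2.01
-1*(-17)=17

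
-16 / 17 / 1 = -16 / 17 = -0.94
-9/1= -9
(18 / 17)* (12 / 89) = 216 / 1513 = 0.14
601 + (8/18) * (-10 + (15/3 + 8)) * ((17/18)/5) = 601.25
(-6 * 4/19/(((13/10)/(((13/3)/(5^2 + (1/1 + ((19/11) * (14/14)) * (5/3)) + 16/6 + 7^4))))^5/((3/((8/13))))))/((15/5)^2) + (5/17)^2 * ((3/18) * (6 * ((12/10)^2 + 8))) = 1616189583808735953210617/1979147414070875344564683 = 0.82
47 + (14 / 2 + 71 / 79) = 4337 / 79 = 54.90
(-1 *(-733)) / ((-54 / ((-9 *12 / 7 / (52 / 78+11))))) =4398 / 245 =17.95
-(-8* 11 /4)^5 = 5153632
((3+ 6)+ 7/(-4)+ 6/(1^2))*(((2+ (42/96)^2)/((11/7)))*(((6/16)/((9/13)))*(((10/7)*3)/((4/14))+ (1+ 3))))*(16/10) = 1557829/5120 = 304.26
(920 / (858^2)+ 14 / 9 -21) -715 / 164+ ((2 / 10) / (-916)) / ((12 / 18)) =-1645245416593 / 69118437960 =-23.80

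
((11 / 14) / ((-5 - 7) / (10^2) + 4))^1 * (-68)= -13.77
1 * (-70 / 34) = -35 / 17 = -2.06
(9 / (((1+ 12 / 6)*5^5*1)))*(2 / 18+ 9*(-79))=-0.68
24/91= 0.26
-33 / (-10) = 3.30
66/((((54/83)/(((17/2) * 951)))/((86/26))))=211566751/78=2712394.24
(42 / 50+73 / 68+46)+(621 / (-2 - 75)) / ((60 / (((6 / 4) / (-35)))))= 87816891 / 1832600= 47.92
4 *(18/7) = 72/7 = 10.29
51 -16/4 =47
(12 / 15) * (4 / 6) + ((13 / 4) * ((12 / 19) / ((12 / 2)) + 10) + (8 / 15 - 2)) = 9094 / 285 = 31.91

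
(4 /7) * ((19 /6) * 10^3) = 38000 /21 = 1809.52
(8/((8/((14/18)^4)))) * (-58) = -139258/6561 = -21.23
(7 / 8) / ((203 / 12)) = 3 / 58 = 0.05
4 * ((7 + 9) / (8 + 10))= 32 / 9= 3.56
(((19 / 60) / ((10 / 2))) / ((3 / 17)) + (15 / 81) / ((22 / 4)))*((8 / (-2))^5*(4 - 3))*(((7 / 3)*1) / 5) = -20892928 / 111375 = -187.59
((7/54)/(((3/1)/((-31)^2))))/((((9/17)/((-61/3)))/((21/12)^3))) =-2392733357/279936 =-8547.43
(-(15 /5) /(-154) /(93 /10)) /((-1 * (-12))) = 0.00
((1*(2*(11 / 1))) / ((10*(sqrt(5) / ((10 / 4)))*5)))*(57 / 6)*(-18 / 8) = -1881*sqrt(5) / 400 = -10.52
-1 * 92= -92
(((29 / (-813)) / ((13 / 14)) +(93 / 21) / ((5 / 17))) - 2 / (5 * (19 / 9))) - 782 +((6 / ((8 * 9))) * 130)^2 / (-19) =-65224619909 / 84340620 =-773.35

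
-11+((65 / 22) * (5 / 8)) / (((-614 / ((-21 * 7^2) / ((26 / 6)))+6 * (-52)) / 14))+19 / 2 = -10238793 / 6465712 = -1.58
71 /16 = 4.44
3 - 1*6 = -3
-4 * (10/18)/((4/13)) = -65/9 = -7.22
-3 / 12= -1 / 4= -0.25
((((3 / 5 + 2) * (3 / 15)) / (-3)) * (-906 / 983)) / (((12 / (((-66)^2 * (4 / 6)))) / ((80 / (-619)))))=-5.00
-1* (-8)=8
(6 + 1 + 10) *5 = 85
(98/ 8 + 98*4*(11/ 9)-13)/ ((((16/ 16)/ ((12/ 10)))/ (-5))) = -17221/ 6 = -2870.17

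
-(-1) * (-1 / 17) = -1 / 17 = -0.06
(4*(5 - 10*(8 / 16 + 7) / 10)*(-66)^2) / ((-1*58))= 21780 / 29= 751.03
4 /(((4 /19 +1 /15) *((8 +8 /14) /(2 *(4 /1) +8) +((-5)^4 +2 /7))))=10640 /461439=0.02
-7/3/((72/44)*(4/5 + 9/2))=-0.27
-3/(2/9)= -27/2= -13.50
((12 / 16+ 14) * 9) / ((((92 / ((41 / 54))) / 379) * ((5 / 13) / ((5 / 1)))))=11918413 / 2208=5397.83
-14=-14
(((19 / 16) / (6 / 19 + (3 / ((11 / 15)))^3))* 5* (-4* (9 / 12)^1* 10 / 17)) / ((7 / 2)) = -12012275 / 275978612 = -0.04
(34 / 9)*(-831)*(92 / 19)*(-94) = 81446864 / 57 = 1428892.35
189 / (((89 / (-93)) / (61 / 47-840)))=692867763 / 4183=165638.96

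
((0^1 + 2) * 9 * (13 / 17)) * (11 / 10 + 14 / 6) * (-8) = -32136 / 85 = -378.07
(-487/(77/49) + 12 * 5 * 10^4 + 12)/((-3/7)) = -46177061/33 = -1399304.88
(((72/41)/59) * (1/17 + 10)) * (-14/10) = -86184/205615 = -0.42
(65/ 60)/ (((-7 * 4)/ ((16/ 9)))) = -13/ 189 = -0.07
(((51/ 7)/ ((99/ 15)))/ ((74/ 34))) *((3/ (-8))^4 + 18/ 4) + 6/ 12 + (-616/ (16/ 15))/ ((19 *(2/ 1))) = -250039507/ 20156416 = -12.40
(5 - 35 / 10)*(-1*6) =-9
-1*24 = -24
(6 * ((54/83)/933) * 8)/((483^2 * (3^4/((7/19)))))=32/49035381507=0.00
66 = 66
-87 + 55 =-32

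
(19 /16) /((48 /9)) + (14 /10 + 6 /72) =6551 /3840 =1.71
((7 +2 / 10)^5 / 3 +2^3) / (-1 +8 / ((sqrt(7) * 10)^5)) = -16958592417200000 / 2626093749999 - 3955356832 * sqrt(7) / 2626093749999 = -6457.73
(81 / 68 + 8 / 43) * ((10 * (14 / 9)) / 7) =20135 / 6579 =3.06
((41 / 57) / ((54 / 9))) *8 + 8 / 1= 1532 / 171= 8.96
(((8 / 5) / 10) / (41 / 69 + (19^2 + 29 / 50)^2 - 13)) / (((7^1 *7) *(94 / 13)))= 179400 / 51933862826587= 0.00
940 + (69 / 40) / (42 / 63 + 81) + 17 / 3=27803221 / 29400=945.69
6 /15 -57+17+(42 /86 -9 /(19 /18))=-194601 /4085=-47.64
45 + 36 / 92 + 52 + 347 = 10221 / 23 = 444.39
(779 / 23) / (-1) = -779 / 23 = -33.87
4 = 4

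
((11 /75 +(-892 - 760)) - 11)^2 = 15553581796 /5625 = 2765081.21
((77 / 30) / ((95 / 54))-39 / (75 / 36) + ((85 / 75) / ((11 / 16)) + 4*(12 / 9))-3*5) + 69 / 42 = -1729001 / 73150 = -23.64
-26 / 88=-13 / 44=-0.30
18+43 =61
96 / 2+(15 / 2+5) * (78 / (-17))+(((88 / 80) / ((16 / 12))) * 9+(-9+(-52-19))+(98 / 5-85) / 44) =-623939 / 7480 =-83.41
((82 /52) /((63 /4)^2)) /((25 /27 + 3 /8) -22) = -2624 /8544081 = -0.00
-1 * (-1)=1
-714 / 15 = -238 / 5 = -47.60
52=52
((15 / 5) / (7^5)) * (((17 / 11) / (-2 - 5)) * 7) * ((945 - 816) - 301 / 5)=-17544 / 924385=-0.02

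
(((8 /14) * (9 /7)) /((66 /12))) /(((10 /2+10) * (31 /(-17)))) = -0.00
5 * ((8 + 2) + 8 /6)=170 /3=56.67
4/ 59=0.07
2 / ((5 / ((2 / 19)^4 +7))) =1824526 / 651605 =2.80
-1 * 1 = -1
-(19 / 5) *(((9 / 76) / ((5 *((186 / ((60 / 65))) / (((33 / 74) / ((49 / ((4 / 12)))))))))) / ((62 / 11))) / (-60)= 0.00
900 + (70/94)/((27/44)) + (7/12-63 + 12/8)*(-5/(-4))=825.07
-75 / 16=-4.69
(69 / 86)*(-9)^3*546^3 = -4093780486068 / 43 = -95204197350.42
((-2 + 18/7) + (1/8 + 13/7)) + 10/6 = 709/168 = 4.22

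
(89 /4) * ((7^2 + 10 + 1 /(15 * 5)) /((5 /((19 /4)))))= 3742183 /3000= 1247.39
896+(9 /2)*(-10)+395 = 1246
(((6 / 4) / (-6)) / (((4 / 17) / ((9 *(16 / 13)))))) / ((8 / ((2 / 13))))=-153 / 676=-0.23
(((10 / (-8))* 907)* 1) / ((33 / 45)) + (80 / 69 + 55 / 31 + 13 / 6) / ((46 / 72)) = -1109781759 / 721556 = -1538.04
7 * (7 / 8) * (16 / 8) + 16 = 113 / 4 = 28.25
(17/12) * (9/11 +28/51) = 767/396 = 1.94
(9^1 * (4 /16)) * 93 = 837 /4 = 209.25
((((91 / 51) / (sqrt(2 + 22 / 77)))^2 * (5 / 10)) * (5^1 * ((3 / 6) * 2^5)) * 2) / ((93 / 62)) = 579670 / 7803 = 74.29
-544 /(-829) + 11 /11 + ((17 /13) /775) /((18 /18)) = 13847068 /8352175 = 1.66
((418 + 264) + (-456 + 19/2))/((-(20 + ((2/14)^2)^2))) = -11.77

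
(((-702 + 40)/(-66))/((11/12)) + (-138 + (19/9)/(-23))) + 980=21361343/25047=852.85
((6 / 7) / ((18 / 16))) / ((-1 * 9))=-16 / 189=-0.08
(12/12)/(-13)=-1/13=-0.08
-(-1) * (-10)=-10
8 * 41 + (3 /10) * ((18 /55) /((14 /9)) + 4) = 1267663 /3850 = 329.26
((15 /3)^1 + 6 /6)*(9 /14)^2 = 243 /98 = 2.48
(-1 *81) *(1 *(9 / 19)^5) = -1.93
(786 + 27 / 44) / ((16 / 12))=589.96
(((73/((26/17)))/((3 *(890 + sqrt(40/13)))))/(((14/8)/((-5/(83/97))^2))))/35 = 5196073205/521393007429 - 11676569 *sqrt(130)/6778109096577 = 0.01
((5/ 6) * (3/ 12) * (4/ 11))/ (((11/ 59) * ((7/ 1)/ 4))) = 590/ 2541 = 0.23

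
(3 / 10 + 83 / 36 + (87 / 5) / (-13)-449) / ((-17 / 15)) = 1047695 / 2652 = 395.06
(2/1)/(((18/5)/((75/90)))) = 25/54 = 0.46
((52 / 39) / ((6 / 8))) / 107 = 16 / 963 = 0.02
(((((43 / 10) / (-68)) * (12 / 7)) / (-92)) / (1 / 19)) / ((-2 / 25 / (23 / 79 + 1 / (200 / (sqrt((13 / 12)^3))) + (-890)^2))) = -766867936365 / 3459568 - 10621 * sqrt(39) / 42040320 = -221665.81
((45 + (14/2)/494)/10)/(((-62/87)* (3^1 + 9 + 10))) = -1934619/6738160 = -0.29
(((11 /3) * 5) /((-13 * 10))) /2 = -11 /156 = -0.07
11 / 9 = 1.22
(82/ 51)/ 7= 82/ 357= 0.23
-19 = -19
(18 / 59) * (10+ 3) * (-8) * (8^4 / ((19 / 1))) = -7667712 / 1121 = -6840.06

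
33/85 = 0.39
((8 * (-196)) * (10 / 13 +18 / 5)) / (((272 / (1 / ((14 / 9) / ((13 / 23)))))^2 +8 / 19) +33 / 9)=-8909357184 / 728746236215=-0.01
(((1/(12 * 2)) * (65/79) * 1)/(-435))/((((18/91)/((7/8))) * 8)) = -8281/190024704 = -0.00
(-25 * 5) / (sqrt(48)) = -125 * sqrt(3) / 12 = -18.04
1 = 1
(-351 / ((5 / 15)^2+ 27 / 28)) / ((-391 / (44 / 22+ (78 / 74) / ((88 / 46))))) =91835289 / 43126127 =2.13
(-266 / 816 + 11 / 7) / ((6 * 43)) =3557 / 736848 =0.00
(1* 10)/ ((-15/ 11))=-7.33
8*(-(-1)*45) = 360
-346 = -346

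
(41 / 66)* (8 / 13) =0.38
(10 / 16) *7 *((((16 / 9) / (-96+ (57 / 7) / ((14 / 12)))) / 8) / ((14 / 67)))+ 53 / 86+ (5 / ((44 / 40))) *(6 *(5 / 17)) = 21681479137 / 2525388624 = 8.59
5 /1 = 5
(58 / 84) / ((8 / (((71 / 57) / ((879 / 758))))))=780361 / 8417304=0.09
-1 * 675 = -675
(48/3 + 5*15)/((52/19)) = 133/4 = 33.25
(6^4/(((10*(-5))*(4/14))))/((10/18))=-20412/125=-163.30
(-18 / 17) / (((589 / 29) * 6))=-87 / 10013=-0.01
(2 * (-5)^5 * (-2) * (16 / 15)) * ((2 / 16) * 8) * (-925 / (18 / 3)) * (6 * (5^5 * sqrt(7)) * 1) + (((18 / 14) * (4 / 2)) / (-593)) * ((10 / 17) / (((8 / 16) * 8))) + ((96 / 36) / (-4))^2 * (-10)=-115625000000 * sqrt(7) / 3 - 2823085 / 635103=-101971665118.39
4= 4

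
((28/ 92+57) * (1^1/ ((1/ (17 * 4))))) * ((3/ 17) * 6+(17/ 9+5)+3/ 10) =33263684/ 1035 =32138.83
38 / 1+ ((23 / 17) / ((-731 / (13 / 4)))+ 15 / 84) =6641185 / 173978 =38.17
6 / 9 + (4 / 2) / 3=4 / 3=1.33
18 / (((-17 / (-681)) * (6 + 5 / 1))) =12258 / 187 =65.55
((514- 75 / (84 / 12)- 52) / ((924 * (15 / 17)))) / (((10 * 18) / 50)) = 663 / 4312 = 0.15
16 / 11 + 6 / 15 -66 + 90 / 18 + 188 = 7087 / 55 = 128.85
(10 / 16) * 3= 15 / 8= 1.88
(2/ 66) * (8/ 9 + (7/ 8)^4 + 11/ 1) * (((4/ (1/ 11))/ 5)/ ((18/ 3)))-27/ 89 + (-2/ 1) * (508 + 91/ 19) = -1438107481709/ 1402583040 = -1025.33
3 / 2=1.50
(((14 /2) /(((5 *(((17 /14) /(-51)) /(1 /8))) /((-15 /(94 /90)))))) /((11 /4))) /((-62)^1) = -19845 /32054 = -0.62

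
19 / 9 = 2.11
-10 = -10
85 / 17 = 5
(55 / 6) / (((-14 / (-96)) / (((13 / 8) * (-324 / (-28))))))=57915 / 49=1181.94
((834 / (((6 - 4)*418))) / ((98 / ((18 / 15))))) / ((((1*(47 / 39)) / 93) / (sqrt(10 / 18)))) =1512459*sqrt(5) / 4813270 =0.70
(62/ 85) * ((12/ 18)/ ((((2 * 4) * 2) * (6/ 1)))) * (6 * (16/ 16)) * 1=31/ 1020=0.03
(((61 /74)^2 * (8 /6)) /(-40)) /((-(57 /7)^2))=182329 /533745720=0.00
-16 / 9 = -1.78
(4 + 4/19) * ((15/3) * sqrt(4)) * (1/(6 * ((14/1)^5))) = 25/1915998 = 0.00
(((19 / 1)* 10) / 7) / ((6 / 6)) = 190 / 7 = 27.14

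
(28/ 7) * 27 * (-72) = -7776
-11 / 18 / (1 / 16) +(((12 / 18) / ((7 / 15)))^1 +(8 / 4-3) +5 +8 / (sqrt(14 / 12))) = 3.06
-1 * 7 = -7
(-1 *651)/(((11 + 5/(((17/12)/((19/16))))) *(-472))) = 11067/121894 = 0.09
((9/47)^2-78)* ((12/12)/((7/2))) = -49206/2209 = -22.28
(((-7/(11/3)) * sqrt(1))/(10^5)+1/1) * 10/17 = 1099979/1870000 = 0.59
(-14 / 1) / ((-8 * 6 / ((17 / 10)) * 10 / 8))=119 / 300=0.40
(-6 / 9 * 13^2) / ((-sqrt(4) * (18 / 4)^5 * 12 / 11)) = 14872 / 531441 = 0.03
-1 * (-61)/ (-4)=-61/ 4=-15.25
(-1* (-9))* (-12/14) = -54/7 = -7.71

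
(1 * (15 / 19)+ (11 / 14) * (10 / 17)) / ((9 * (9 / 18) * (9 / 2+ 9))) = 11320 / 549423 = 0.02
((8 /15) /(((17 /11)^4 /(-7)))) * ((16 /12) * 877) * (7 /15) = -20133366176 /56376675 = -357.12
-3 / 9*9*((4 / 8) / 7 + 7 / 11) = -327 / 154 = -2.12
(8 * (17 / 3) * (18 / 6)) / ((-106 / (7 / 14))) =-34 / 53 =-0.64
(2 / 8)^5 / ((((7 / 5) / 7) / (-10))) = -25 / 512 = -0.05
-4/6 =-2/3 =-0.67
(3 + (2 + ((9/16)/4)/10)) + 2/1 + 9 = 10249/640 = 16.01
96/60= 8/5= 1.60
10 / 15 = 2 / 3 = 0.67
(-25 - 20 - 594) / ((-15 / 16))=3408 / 5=681.60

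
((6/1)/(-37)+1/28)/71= -131/73556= -0.00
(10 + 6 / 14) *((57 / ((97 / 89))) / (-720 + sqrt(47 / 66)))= -17598034080 / 23231545687 - 370329 *sqrt(3102) / 23231545687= -0.76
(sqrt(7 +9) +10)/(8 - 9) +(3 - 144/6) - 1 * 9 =-44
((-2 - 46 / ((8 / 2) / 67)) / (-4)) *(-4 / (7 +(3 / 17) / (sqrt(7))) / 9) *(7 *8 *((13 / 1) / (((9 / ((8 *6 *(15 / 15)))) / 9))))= -21236968480 / 49559 +76483680 *sqrt(7) / 49559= -424435.76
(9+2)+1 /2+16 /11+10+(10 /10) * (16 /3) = 1867 /66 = 28.29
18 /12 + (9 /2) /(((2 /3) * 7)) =69 /28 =2.46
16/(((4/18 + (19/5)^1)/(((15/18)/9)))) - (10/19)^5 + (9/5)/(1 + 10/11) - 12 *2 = -1069596864899/47058261495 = -22.73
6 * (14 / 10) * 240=2016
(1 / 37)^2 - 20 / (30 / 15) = -13689 / 1369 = -10.00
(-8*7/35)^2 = 64/25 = 2.56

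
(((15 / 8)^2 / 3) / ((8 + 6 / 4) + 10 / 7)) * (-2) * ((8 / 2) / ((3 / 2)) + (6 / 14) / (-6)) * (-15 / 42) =13625 / 68544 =0.20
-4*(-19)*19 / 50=722 / 25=28.88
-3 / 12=-1 / 4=-0.25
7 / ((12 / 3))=7 / 4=1.75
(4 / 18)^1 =2 / 9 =0.22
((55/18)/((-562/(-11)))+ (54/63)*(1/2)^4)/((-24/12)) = -16057/283248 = -0.06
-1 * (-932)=932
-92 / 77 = -1.19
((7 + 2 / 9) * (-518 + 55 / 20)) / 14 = -14885 / 56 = -265.80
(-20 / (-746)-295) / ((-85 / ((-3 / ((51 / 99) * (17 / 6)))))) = -13070970 / 1832549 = -7.13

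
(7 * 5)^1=35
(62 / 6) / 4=31 / 12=2.58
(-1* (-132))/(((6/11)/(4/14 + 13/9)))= 26378/63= 418.70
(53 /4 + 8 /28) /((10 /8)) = 379 /35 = 10.83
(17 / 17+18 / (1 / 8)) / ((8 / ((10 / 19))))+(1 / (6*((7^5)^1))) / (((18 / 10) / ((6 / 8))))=219331445 / 22991976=9.54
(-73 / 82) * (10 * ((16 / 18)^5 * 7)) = -34.58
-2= -2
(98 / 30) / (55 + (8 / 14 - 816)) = -343 / 79845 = -0.00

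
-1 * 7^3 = -343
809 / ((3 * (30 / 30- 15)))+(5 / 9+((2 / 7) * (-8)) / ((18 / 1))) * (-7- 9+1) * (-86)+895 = 60001 / 42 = 1428.60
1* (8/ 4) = 2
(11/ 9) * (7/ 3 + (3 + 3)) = 275/ 27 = 10.19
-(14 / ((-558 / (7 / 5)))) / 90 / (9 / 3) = 0.00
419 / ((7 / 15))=6285 / 7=897.86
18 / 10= 9 / 5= 1.80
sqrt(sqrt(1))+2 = 3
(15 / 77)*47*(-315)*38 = -109595.45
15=15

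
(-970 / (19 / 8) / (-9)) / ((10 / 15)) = 3880 / 57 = 68.07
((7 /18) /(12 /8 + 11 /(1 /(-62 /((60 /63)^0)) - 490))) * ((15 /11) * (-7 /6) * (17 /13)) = -3244535 /5925414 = -0.55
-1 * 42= -42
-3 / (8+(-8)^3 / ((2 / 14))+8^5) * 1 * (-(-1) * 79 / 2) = -0.00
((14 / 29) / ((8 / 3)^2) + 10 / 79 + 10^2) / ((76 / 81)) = 31314843 / 293248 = 106.79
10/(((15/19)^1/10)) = 380/3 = 126.67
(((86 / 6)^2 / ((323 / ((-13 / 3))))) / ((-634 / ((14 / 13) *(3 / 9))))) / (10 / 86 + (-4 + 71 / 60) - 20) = -11130980 / 161911809819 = -0.00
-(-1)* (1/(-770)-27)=-20791/770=-27.00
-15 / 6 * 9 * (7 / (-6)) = 105 / 4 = 26.25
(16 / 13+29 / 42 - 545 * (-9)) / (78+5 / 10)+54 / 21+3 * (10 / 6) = 3003698 / 42861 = 70.08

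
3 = 3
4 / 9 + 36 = 328 / 9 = 36.44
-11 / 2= -5.50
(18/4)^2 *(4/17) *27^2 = 59049/17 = 3473.47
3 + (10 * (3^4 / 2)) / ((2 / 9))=3651 / 2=1825.50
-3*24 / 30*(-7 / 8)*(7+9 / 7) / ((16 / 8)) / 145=3 / 50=0.06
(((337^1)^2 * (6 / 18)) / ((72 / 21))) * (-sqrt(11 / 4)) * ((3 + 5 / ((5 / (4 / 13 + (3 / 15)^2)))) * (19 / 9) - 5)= -4807262201 * sqrt(11) / 421200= -37853.48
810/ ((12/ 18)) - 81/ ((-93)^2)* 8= 1167543/ 961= 1214.93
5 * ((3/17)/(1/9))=135/17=7.94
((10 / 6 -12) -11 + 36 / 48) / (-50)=247 / 600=0.41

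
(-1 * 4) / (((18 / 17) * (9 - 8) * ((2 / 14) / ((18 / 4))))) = -119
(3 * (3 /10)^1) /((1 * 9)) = 1 /10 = 0.10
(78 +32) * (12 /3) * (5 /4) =550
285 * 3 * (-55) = -47025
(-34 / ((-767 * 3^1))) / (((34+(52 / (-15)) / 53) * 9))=4505 / 93114567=0.00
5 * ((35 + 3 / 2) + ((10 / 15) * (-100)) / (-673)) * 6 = 738935 / 673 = 1097.97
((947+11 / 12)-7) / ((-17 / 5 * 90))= -11291 / 3672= -3.07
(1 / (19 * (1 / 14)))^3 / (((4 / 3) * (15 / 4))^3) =2744 / 857375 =0.00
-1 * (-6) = 6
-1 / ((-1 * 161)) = 1 / 161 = 0.01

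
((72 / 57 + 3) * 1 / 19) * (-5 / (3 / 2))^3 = -3000 / 361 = -8.31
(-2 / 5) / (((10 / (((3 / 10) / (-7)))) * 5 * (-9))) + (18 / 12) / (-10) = -7877 / 52500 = -0.15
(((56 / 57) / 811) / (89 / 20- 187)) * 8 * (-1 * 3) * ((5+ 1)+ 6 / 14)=19200 / 18752753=0.00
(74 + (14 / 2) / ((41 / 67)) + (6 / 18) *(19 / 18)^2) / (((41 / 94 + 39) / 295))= 47414376205 / 73865682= 641.90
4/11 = 0.36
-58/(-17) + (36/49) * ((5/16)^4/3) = 46595203/13647872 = 3.41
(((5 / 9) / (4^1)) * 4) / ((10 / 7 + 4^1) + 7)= 35 / 783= 0.04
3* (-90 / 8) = -135 / 4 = -33.75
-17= -17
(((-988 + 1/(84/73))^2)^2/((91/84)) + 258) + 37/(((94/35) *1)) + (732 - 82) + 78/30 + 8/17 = 188856965646055700247323/215474575680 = 876469834318.30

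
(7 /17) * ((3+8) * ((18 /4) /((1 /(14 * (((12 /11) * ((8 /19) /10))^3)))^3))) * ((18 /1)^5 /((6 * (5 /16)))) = 589110895479448817174052864 /11483462448655611621904296875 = 0.05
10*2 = 20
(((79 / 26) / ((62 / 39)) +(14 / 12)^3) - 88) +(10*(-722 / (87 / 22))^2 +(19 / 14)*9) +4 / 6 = 13137036622597 / 39419352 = 333263.64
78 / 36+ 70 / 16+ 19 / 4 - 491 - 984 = -35129 / 24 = -1463.71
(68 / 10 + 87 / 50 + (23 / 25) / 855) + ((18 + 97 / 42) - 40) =-11.15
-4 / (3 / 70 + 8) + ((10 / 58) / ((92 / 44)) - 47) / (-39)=10334882 / 14645319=0.71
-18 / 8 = -9 / 4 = -2.25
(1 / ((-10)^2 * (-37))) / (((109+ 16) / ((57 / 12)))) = -19 / 1850000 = -0.00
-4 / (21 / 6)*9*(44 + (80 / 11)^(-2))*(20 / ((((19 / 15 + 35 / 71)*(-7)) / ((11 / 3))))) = 1980216909 / 734608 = 2695.61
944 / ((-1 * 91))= -944 / 91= -10.37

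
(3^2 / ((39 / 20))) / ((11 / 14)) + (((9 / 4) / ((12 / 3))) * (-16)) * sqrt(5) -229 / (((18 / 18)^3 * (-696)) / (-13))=158929 / 99528 -9 * sqrt(5)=-18.53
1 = 1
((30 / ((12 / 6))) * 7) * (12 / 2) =630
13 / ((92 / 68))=221 / 23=9.61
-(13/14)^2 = -169/196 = -0.86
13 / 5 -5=-12 / 5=-2.40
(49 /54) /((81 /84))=686 /729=0.94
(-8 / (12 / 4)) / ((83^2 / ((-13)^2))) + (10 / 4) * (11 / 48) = 111877 / 220448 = 0.51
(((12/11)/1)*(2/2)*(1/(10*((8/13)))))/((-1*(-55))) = 39/12100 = 0.00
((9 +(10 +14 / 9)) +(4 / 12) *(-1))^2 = 33124 / 81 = 408.94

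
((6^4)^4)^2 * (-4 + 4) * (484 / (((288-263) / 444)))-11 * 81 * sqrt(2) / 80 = -891 * sqrt(2) / 80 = -15.75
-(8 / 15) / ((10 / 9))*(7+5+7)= -228 / 25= -9.12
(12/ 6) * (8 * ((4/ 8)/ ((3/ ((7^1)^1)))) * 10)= 560/ 3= 186.67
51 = 51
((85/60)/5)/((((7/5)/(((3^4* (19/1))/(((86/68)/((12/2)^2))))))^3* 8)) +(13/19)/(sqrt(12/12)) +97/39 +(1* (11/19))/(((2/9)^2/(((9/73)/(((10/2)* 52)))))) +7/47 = 6018755799778532837966367859/5546619827701680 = 1085121386852.38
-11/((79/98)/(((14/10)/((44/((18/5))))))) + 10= 16663/1975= 8.44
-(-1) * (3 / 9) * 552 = 184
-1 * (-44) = 44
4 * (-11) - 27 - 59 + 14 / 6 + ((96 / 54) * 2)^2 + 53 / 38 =-349753 / 3078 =-113.63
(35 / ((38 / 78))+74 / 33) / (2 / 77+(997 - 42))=0.08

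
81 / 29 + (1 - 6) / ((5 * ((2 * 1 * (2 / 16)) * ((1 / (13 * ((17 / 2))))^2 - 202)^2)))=1970975683540252 / 705682728153909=2.79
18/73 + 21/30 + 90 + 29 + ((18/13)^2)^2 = 2577462201/20849530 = 123.62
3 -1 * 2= 1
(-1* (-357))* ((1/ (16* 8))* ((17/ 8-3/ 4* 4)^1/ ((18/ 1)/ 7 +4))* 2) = -17493/ 23552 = -0.74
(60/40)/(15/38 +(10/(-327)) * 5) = 18639/3005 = 6.20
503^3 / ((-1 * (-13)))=127263527 / 13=9789502.08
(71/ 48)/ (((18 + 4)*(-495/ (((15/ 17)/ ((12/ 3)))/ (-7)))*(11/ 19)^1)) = 1349/ 182464128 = 0.00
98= 98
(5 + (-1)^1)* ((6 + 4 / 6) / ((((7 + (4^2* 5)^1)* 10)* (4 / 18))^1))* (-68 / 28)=-68 / 203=-0.33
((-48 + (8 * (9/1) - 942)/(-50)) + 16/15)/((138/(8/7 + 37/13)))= -53603/62790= -0.85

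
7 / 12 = 0.58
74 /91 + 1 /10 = 831 /910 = 0.91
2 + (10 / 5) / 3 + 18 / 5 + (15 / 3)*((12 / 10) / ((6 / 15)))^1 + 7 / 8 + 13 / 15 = 2761 / 120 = 23.01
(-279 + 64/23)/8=-6353/184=-34.53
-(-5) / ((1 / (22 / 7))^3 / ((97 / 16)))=645535 / 686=941.01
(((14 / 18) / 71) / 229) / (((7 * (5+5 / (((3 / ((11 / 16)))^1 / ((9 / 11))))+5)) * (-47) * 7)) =-0.00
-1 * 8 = -8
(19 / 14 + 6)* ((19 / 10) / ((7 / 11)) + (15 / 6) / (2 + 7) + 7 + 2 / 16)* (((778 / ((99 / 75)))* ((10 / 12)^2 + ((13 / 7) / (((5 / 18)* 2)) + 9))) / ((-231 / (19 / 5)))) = -9661.10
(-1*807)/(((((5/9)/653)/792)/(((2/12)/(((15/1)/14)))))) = -2921527224/25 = -116861088.96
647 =647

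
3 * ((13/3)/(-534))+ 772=412235/534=771.98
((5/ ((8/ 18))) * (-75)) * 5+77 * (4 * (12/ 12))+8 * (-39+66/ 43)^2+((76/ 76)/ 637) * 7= 4925506611/ 673036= 7318.34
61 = 61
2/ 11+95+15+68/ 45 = 55288/ 495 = 111.69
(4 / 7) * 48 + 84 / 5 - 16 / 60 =4616 / 105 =43.96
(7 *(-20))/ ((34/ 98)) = -6860/ 17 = -403.53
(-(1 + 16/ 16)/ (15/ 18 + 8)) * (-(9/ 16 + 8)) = 411/ 212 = 1.94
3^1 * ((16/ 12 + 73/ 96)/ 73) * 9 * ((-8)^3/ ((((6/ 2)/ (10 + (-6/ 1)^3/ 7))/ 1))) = 19296/ 7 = 2756.57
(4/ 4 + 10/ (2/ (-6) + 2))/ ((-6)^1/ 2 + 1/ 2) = -14/ 5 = -2.80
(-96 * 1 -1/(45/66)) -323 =-6307/15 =-420.47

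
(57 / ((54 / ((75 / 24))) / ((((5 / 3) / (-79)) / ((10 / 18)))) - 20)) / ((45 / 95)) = -9025 / 35628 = -0.25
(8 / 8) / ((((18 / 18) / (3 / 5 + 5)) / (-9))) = -252 / 5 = -50.40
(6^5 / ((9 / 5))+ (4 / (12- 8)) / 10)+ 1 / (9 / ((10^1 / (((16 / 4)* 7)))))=1360844 / 315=4320.14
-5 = -5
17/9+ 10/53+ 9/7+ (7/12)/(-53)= 44773/13356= 3.35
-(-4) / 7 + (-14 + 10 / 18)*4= -53.21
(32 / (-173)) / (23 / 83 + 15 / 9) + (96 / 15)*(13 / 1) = 8698168 / 104665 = 83.10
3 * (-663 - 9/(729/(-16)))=-53687/27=-1988.41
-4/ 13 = -0.31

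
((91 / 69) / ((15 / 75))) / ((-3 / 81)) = -4095 / 23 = -178.04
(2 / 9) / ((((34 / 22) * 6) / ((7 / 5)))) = 77 / 2295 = 0.03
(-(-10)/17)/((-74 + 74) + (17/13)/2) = 260/289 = 0.90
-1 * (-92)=92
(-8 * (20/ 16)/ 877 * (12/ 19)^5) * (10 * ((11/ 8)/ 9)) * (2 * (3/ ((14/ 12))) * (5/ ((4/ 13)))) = -2223936000/ 15200771761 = -0.15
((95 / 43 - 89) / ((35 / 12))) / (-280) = 5598 / 52675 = 0.11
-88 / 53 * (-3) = 264 / 53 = 4.98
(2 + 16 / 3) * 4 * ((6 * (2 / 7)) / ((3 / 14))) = 234.67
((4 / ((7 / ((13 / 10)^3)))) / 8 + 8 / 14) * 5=10197 / 2800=3.64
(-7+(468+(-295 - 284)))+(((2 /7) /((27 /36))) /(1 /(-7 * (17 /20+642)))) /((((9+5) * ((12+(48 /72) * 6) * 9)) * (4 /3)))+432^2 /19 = 3716896837 /383040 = 9703.68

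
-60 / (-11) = 5.45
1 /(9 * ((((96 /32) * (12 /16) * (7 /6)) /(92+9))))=808 /189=4.28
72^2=5184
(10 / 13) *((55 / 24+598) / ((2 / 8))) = 72035 / 39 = 1847.05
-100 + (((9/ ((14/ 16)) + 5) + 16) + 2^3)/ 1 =-425/ 7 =-60.71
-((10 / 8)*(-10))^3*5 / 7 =78125 / 56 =1395.09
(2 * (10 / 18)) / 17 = 10 / 153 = 0.07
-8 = -8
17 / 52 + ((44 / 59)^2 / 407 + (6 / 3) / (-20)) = 7644783 / 33487220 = 0.23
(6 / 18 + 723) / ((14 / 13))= 2015 / 3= 671.67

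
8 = 8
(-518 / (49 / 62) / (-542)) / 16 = 1147 / 15176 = 0.08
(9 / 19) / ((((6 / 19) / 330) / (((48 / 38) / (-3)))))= -3960 / 19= -208.42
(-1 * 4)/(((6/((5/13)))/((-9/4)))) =15/26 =0.58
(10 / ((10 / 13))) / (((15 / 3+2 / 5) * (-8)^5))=-65 / 884736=-0.00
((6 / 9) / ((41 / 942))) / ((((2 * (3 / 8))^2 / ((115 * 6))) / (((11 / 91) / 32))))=794420 / 11193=70.97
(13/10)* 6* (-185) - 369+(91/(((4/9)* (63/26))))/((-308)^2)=-343786967/189728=-1812.00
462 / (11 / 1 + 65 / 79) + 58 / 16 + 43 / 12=518767 / 11208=46.29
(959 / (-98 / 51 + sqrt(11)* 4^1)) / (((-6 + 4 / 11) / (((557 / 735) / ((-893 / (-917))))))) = -95336420223* sqrt(11) / 31016863690 - 91597737077 / 62033727380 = -11.67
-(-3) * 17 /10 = 51 /10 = 5.10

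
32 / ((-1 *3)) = -32 / 3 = -10.67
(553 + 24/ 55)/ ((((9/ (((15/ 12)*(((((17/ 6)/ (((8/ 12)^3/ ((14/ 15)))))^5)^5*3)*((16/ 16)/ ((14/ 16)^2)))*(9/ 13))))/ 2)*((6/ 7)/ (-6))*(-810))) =1056024464070495957479200914519918593787603011988260391400984527807/ 503136520870297600000000000000000000000000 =2098882550294388312889940.00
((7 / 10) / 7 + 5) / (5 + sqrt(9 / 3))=51 / 44 - 51 *sqrt(3) / 220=0.76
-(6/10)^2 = -9/25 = -0.36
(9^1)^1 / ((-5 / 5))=-9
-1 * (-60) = 60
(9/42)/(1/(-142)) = -213/7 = -30.43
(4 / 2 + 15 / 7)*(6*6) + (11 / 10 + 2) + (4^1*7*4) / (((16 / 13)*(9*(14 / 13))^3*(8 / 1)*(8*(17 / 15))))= 78891842089 / 518192640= 152.24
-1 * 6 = -6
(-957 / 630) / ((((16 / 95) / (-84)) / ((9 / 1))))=54549 / 8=6818.62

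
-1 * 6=-6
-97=-97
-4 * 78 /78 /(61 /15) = -0.98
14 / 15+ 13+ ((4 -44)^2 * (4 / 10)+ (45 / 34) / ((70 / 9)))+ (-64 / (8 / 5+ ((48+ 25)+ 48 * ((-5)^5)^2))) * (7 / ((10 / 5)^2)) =643883236427831 / 984375156660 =654.10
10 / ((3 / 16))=160 / 3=53.33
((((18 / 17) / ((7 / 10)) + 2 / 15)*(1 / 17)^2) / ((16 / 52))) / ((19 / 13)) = 0.01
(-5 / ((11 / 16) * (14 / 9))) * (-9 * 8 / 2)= 168.31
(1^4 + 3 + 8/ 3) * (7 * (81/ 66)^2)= 8505/ 121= 70.29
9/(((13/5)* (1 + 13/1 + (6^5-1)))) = 45/101257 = 0.00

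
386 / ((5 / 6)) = 2316 / 5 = 463.20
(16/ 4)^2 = 16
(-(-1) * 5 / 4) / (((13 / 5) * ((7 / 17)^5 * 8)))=5.08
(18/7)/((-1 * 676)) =-9/2366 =-0.00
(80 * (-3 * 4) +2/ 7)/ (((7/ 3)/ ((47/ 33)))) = -315746/ 539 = -585.80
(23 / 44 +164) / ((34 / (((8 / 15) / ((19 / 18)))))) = 2286 / 935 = 2.44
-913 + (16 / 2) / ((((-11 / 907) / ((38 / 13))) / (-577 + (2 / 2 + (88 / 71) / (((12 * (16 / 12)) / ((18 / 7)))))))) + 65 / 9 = 709573809704 / 639639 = 1109334.81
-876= -876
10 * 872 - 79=8641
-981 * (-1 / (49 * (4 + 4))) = 981 / 392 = 2.50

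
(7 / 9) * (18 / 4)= 7 / 2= 3.50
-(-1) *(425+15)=440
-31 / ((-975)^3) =31 / 926859375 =0.00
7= 7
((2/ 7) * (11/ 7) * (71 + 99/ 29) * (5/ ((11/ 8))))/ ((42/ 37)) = 3193840/ 29841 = 107.03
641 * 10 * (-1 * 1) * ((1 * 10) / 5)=-12820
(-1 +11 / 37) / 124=-13 / 2294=-0.01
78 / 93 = 0.84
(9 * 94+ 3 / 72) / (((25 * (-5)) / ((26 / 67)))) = -52793 / 20100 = -2.63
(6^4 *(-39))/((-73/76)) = 3841344/73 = 52621.15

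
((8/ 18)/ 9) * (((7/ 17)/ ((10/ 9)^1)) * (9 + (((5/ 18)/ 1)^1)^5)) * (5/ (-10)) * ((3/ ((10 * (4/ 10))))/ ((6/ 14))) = -833452613/ 5782078080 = -0.14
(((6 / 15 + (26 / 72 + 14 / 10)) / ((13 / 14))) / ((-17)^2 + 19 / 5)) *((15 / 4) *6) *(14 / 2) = 95305 / 76128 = 1.25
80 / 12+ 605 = 1835 / 3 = 611.67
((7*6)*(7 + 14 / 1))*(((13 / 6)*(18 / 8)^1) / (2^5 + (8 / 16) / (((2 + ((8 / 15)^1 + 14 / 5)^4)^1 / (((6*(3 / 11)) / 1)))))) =961269309 / 7155506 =134.34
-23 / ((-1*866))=0.03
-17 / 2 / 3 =-17 / 6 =-2.83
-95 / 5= -19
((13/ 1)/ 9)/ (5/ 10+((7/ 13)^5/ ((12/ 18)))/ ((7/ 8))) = 9653618/ 3860253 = 2.50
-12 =-12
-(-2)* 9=18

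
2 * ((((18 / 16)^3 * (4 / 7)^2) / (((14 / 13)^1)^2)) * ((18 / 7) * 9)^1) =9979281 / 537824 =18.55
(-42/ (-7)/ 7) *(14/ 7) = 1.71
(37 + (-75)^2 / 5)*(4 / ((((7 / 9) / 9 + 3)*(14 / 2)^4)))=26892 / 42875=0.63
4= 4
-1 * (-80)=80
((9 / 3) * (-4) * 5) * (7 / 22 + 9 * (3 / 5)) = -3774 / 11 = -343.09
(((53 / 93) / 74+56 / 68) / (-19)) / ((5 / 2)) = -97249 / 5557215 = -0.02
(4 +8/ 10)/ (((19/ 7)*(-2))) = -84/ 95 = -0.88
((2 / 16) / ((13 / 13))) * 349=349 / 8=43.62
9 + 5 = 14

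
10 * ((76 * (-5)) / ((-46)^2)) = -950 / 529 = -1.80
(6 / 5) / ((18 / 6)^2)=2 / 15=0.13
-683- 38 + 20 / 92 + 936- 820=-13910 / 23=-604.78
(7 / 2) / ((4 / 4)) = 3.50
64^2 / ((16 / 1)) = 256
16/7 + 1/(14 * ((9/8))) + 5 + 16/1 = 1471/63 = 23.35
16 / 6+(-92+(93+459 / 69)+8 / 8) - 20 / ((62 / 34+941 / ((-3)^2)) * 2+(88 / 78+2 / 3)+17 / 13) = 332575187 / 29624943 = 11.23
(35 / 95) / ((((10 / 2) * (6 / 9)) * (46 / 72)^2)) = 13608 / 50255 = 0.27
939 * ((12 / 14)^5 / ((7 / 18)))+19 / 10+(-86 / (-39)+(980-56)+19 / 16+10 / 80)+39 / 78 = 751401552847 / 367064880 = 2047.05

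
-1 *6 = -6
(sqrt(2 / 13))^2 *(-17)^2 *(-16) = -9248 / 13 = -711.38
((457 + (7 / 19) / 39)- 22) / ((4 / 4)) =322342 / 741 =435.01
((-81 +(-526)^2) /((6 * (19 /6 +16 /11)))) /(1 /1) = 608509 /61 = 9975.56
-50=-50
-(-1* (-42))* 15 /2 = -315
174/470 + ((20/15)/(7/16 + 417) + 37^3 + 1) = 238515994789/4708695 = 50654.37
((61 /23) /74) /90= 61 /153180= 0.00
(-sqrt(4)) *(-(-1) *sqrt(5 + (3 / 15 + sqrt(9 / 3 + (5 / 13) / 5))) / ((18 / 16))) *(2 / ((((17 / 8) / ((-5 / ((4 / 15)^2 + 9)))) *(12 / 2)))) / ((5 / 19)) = 12160 *sqrt(650 *sqrt(130) + 21970) / 1353183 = 1.54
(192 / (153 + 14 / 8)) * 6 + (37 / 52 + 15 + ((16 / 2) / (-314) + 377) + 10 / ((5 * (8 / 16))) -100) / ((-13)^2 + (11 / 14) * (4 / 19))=1045813831703 / 113699056484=9.20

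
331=331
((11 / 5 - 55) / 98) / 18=-22 / 735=-0.03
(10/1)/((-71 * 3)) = -10/213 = -0.05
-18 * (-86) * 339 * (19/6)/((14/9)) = 7478001/7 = 1068285.86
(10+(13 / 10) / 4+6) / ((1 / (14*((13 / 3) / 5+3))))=132559 / 150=883.73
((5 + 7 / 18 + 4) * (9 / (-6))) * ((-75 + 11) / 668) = 676 / 501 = 1.35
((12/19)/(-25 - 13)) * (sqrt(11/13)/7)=-6 * sqrt(143)/32851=-0.00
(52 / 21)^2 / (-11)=-2704 / 4851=-0.56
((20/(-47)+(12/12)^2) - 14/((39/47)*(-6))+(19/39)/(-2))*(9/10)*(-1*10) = -34565/1222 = -28.29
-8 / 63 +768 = 48376 / 63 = 767.87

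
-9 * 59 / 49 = -531 / 49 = -10.84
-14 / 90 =-7 / 45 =-0.16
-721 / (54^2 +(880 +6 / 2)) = -721 / 3799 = -0.19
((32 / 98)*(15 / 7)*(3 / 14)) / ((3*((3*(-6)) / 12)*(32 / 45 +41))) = -3600 / 4506677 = -0.00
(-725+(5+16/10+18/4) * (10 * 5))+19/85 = -14431/85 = -169.78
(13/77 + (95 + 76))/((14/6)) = 39540/539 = 73.36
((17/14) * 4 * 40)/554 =680/1939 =0.35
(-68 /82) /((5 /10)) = -68 /41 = -1.66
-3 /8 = -0.38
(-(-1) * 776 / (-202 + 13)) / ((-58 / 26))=10088 / 5481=1.84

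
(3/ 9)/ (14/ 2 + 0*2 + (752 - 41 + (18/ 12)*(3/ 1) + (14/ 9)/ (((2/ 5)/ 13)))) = 0.00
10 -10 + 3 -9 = -6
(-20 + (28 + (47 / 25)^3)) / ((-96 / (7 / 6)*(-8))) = 1601761 / 72000000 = 0.02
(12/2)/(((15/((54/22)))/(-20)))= -216/11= -19.64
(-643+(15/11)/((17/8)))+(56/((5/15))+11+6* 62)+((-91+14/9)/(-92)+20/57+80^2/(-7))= -899224747/895356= -1004.32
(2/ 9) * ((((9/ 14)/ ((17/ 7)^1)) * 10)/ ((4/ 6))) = 15/ 17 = 0.88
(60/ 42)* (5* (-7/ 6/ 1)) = -25/ 3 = -8.33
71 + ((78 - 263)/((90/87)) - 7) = -689/6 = -114.83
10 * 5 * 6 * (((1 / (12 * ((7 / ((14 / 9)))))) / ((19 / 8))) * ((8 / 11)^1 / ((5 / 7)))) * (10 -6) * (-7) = -125440 / 1881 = -66.69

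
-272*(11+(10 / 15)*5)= -11696 / 3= -3898.67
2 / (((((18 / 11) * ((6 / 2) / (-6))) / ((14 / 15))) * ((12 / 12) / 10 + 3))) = -616 / 837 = -0.74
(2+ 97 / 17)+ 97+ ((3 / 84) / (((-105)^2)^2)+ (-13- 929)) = -837.29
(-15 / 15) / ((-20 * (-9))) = -1 / 180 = -0.01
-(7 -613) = 606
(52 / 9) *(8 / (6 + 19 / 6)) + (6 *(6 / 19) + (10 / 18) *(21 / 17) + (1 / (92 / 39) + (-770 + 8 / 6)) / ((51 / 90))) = -194409367 / 144210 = -1348.10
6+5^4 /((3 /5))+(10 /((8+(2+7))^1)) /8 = 213739 /204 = 1047.74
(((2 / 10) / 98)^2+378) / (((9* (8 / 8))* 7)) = 90757801 / 15126300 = 6.00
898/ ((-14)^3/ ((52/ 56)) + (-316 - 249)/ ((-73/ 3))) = -852202/ 2782333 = -0.31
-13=-13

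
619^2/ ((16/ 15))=5747415/ 16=359213.44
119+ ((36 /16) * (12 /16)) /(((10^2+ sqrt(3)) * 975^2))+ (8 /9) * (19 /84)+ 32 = 4828064146667 /31931417700- 3 * sqrt(3) /16894930000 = 151.20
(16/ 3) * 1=16/ 3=5.33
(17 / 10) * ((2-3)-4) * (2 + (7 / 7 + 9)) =-102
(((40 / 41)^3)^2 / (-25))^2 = 26843545600000000 / 22563490300366186081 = 0.00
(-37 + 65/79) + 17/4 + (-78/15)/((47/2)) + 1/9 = -21411863/668340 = -32.04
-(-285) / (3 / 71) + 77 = 6822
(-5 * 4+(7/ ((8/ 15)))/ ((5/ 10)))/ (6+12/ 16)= 25/ 27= 0.93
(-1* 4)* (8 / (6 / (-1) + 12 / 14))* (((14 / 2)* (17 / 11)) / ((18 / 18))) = 6664 / 99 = 67.31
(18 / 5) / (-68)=-9 / 170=-0.05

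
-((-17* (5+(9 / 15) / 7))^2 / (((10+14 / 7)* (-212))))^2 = -5240294710561 / 606996810000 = -8.63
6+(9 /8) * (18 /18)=7.12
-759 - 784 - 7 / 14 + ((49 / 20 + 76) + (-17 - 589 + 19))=-41041 / 20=-2052.05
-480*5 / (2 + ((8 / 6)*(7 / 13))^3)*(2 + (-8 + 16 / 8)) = 56946240 / 14059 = 4050.52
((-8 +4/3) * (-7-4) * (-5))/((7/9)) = -3300/7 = -471.43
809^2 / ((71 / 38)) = 24870278 / 71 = 350285.61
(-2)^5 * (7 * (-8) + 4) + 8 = 1672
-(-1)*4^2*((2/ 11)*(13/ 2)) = 208/ 11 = 18.91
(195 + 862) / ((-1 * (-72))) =1057 / 72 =14.68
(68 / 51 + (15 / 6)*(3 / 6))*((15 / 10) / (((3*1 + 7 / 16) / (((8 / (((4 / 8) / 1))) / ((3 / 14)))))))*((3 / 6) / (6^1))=3472 / 495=7.01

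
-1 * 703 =-703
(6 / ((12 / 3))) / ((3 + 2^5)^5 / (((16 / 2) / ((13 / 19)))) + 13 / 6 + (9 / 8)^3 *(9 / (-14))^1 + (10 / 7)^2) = 4290048 / 12847280215697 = 0.00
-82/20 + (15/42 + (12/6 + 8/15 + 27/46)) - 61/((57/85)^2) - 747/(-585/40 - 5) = -80653542827/821249730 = -98.21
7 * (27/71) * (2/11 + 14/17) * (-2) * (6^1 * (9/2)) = -1918728/13277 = -144.52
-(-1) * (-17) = -17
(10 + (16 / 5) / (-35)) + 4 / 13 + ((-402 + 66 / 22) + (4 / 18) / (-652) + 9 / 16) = -388.22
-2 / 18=-1 / 9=-0.11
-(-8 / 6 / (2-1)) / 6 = 2 / 9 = 0.22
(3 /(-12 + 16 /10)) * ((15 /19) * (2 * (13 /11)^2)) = -2925 /4598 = -0.64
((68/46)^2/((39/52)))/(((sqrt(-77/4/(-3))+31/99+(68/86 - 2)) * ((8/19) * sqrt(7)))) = 33971938440 * sqrt(7)/215258400539+44225853804 * sqrt(33)/215258400539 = 1.60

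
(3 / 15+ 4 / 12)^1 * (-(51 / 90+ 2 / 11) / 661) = -988 / 1635975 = -0.00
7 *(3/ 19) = 21/ 19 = 1.11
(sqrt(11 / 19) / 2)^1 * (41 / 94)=41 * sqrt(209) / 3572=0.17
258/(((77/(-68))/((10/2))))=-87720/77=-1139.22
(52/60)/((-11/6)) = -26/55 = -0.47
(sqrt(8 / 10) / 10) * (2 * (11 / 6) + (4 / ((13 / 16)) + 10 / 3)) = 31 * sqrt(5) / 65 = 1.07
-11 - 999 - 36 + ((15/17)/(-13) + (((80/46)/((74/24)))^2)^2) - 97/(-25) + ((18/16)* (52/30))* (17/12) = -48186072244800830403/46362890614648400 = -1039.32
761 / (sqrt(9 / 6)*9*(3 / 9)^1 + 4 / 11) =-66968 / 3235 + 276243*sqrt(6) / 3235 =188.47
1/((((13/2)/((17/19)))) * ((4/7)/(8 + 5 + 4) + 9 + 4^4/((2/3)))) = 4046/11552437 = 0.00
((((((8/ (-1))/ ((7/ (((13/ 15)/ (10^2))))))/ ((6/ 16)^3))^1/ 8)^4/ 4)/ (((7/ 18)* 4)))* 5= 958348132352/ 3925164061669921875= 0.00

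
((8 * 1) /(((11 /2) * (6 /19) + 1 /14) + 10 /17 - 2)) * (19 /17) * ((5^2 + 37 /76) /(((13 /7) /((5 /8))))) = 693595 /3586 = 193.42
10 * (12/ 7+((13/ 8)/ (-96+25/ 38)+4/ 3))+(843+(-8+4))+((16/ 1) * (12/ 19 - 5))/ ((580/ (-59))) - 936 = -24978757127/ 419217330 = -59.58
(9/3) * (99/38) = 297/38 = 7.82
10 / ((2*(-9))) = -5 / 9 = -0.56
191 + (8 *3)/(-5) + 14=1001/5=200.20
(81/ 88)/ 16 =81/ 1408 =0.06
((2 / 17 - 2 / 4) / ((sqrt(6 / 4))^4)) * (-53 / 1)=1378 / 153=9.01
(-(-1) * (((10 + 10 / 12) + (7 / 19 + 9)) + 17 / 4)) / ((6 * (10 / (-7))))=-7805 / 2736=-2.85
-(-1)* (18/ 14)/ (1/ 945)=1215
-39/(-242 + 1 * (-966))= 0.03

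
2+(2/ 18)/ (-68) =1223/ 612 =2.00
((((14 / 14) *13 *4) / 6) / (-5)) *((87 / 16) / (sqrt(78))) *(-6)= 29 *sqrt(78) / 40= 6.40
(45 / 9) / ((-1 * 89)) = -5 / 89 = -0.06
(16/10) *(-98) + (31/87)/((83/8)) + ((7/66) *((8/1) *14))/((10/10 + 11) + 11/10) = -8108917384/52027305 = -155.86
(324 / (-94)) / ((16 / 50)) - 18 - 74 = -19321 / 188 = -102.77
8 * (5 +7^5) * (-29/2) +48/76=-37053636/19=-1950191.37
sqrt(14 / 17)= sqrt(238) / 17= 0.91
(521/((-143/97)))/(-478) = 50537/68354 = 0.74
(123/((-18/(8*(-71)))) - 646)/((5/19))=184414/15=12294.27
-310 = -310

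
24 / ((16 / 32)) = 48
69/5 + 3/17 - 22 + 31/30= -713/102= -6.99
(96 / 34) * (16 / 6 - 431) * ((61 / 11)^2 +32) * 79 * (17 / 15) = -822190288 / 121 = -6794961.06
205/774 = 0.26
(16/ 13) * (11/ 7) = 176/ 91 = 1.93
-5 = -5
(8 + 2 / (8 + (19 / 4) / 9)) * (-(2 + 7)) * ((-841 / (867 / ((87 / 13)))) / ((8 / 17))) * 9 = 624260844 / 67847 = 9201.01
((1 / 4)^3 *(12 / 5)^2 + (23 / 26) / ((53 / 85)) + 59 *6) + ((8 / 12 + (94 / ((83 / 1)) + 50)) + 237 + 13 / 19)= 210245440181 / 325965900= 644.99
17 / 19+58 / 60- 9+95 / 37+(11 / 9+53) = 3141431 / 63270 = 49.65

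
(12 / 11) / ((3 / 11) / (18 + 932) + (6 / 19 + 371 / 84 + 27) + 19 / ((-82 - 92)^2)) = 43143300 / 1254992141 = 0.03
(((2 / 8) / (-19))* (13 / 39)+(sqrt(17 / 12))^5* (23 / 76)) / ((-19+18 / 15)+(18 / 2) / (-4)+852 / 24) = 0.05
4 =4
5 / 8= 0.62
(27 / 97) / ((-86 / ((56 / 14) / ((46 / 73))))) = -1971 / 95933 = -0.02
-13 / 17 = -0.76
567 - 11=556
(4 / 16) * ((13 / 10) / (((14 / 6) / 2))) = 39 / 140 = 0.28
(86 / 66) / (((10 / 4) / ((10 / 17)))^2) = 688 / 9537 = 0.07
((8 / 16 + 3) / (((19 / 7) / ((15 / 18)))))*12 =245 / 19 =12.89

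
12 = 12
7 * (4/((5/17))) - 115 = -99/5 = -19.80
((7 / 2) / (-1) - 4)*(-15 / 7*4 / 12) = 75 / 14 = 5.36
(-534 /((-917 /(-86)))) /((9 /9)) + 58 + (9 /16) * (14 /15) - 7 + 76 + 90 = 6141857 /36680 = 167.44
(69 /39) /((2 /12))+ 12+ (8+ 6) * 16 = 3206 /13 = 246.62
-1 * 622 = -622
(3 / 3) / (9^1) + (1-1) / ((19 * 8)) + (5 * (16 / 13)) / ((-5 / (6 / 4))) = -203 / 117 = -1.74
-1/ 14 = -0.07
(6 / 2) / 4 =3 / 4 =0.75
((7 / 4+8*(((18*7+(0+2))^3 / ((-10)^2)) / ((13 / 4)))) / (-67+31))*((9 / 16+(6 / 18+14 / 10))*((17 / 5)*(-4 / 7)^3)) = 628630039013 / 300982500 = 2088.59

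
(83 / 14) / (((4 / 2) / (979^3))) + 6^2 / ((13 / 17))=1012440541517 / 364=2781430059.11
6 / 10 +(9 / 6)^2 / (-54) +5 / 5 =187 / 120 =1.56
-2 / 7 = -0.29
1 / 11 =0.09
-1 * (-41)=41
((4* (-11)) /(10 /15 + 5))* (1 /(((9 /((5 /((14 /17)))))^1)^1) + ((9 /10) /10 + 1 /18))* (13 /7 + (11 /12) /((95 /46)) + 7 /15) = -17.63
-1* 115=-115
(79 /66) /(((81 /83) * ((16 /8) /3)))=6557 /3564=1.84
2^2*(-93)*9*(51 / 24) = -14229 / 2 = -7114.50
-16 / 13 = -1.23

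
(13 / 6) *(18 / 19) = 39 / 19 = 2.05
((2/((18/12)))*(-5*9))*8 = -480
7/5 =1.40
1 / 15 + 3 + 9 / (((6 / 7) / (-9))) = -2743 / 30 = -91.43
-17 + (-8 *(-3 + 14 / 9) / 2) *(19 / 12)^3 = 23071 / 3888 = 5.93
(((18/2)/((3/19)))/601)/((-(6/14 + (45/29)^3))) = -3243737/142445414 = -0.02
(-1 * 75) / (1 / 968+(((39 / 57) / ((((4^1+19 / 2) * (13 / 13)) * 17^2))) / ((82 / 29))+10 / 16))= -220650893100 / 1841979179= -119.79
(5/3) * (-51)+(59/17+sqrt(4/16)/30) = -83143/1020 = -81.51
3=3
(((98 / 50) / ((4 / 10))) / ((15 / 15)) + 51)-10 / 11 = 6049 / 110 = 54.99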